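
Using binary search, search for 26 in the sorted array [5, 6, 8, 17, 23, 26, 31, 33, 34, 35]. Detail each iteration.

Binary search for 26 in [5, 6, 8, 17, 23, 26, 31, 33, 34, 35]:

lo=0, hi=9, mid=4, arr[mid]=23 -> 23 < 26, search right half
lo=5, hi=9, mid=7, arr[mid]=33 -> 33 > 26, search left half
lo=5, hi=6, mid=5, arr[mid]=26 -> Found target at index 5!

Binary search finds 26 at index 5 after 3 comparisons. The search repeatedly halves the search space by comparing with the middle element.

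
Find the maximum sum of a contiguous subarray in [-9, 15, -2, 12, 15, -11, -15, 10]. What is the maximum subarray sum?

Using Kadane's algorithm on [-9, 15, -2, 12, 15, -11, -15, 10]:

Scanning through the array:
Position 1 (value 15): max_ending_here = 15, max_so_far = 15
Position 2 (value -2): max_ending_here = 13, max_so_far = 15
Position 3 (value 12): max_ending_here = 25, max_so_far = 25
Position 4 (value 15): max_ending_here = 40, max_so_far = 40
Position 5 (value -11): max_ending_here = 29, max_so_far = 40
Position 6 (value -15): max_ending_here = 14, max_so_far = 40
Position 7 (value 10): max_ending_here = 24, max_so_far = 40

Maximum subarray: [15, -2, 12, 15]
Maximum sum: 40

The maximum subarray is [15, -2, 12, 15] with sum 40. This subarray runs from index 1 to index 4.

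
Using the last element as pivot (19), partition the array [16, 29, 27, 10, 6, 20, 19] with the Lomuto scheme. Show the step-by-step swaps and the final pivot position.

Lomuto partition with pivot = 19:

Initial array: [16, 29, 27, 10, 6, 20, 19]

arr[0]=16 <= 19: swap with position 0, array becomes [16, 29, 27, 10, 6, 20, 19]
arr[1]=29 > 19: no swap
arr[2]=27 > 19: no swap
arr[3]=10 <= 19: swap with position 1, array becomes [16, 10, 27, 29, 6, 20, 19]
arr[4]=6 <= 19: swap with position 2, array becomes [16, 10, 6, 29, 27, 20, 19]
arr[5]=20 > 19: no swap

Place pivot at position 3: [16, 10, 6, 19, 27, 20, 29]
Pivot position: 3

After partitioning with pivot 19, the array becomes [16, 10, 6, 19, 27, 20, 29]. The pivot is placed at index 3. All elements to the left of the pivot are <= 19, and all elements to the right are > 19.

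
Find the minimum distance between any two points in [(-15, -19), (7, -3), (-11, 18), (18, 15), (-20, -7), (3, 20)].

Computing all pairwise distances among 6 points:

d((-15, -19), (7, -3)) = 27.2029
d((-15, -19), (-11, 18)) = 37.2156
d((-15, -19), (18, 15)) = 47.3814
d((-15, -19), (-20, -7)) = 13.0 <-- minimum
d((-15, -19), (3, 20)) = 42.9535
d((7, -3), (-11, 18)) = 27.6586
d((7, -3), (18, 15)) = 21.095
d((7, -3), (-20, -7)) = 27.2947
d((7, -3), (3, 20)) = 23.3452
d((-11, 18), (18, 15)) = 29.1548
d((-11, 18), (-20, -7)) = 26.5707
d((-11, 18), (3, 20)) = 14.1421
d((18, 15), (-20, -7)) = 43.909
d((18, 15), (3, 20)) = 15.8114
d((-20, -7), (3, 20)) = 35.4683

Closest pair: (-15, -19) and (-20, -7) with distance 13.0

The closest pair is (-15, -19) and (-20, -7) with Euclidean distance 13.0. For 6 points, brute-force pairwise comparison is shown above. For large n, the divide-and-conquer algorithm (sort by x, recurse on halves, check the dividing strip) achieves O(n log n).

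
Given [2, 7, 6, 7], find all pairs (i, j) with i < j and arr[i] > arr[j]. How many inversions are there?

Finding inversions in [2, 7, 6, 7]:

(1, 2): arr[1]=7 > arr[2]=6

Total inversions: 1

The array has 1 inversion(s): (1,2). Each pair (i,j) satisfies i < j and arr[i] > arr[j].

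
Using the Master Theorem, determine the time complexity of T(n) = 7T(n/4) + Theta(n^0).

Master Theorem for T(n) = 7T(n/4) + O(n^0):

a = 7, b = 4, c = 0
log_b(a) = log_4(7) = 1.4037

Case 1: c = 0 < log_4(7) = 1.4037
T(n) = O(n^(log_4 7))

For T(n) = 7T(n/4) + O(n^0): log_4(7) = 1.4037. This is Case 1 of the Master Theorem (c < log_b(a), work dominated by leaves), giving O(n^(log_4 7)).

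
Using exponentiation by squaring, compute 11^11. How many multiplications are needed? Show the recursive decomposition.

Computing 11^11 by squaring (build up from 11^1; each line after the first costs one multiplication):

11^1 = 11
11^2 = (11^1)^2 = 11^2 = 121
11^4 = (11^2)^2 = 121^2 = 14641
11^5 = 11 * 11^4 = 11 * 14641 = 161051
11^10 = (11^5)^2 = 161051^2 = 25937424601
11^11 = 11 * 11^10 = 11 * 25937424601 = 285311670611

Result: 285311670611
Multiplications needed: 5 (5 lines after 11^1)

11^11 = 285311670611. Using exponentiation by squaring, this requires 5 multiplications. The key idea: if the exponent is even, square the half-power; if odd, multiply by the base once.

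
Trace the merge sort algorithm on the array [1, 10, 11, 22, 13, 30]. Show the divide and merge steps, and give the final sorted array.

Merge sort trace:

Split: [1, 10, 11, 22, 13, 30] -> [1, 10, 11] and [22, 13, 30]
  Split: [1, 10, 11] -> [1] and [10, 11]
    Split: [10, 11] -> [10] and [11]
    Merge: [10] + [11] -> [10, 11]
  Merge: [1] + [10, 11] -> [1, 10, 11]
  Split: [22, 13, 30] -> [22] and [13, 30]
    Split: [13, 30] -> [13] and [30]
    Merge: [13] + [30] -> [13, 30]
  Merge: [22] + [13, 30] -> [13, 22, 30]
Merge: [1, 10, 11] + [13, 22, 30] -> [1, 10, 11, 13, 22, 30]

Final sorted array: [1, 10, 11, 13, 22, 30]

The merge sort proceeds by recursively splitting the array and merging sorted halves.
After all merges, the sorted array is [1, 10, 11, 13, 22, 30].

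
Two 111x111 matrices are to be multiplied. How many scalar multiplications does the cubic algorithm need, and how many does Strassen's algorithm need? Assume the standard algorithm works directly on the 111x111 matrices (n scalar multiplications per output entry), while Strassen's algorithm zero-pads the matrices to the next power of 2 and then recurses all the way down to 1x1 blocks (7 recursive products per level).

Matrix multiplication for 111x111 matrices:

Strassen's algorithm requires power-of-2 dimensions. Pad 111x111 to 128x128 (next power of 2).

Standard algorithm: 111^3 = 1367631 multiplications
Strassen's algorithm: 7^(log2(128)) = 7^7 = 823543 multiplications
Savings: 1367631 - 823543 = 544088 multiplications

Standard: 1367631 multiplications (111^3). Strassen: 823543 multiplications (7^7, after padding to 128x128). Strassen reduces 8 recursive multiplications to 7 at each level.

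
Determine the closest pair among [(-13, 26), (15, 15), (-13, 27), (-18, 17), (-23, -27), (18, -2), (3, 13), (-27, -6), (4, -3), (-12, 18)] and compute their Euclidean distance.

Computing all pairwise distances among 10 points:

d((-13, 26), (15, 15)) = 30.0832
d((-13, 26), (-13, 27)) = 1.0 <-- minimum
d((-13, 26), (-18, 17)) = 10.2956
d((-13, 26), (-23, -27)) = 53.9351
d((-13, 26), (18, -2)) = 41.7732
d((-13, 26), (3, 13)) = 20.6155
d((-13, 26), (-27, -6)) = 34.9285
d((-13, 26), (4, -3)) = 33.6155
d((-13, 26), (-12, 18)) = 8.0623
d((15, 15), (-13, 27)) = 30.4631
d((15, 15), (-18, 17)) = 33.0606
d((15, 15), (-23, -27)) = 56.6392
d((15, 15), (18, -2)) = 17.2627
d((15, 15), (3, 13)) = 12.1655
d((15, 15), (-27, -6)) = 46.9574
d((15, 15), (4, -3)) = 21.095
d((15, 15), (-12, 18)) = 27.1662
d((-13, 27), (-18, 17)) = 11.1803
d((-13, 27), (-23, -27)) = 54.9181
d((-13, 27), (18, -2)) = 42.45
d((-13, 27), (3, 13)) = 21.2603
d((-13, 27), (-27, -6)) = 35.8469
d((-13, 27), (4, -3)) = 34.4819
d((-13, 27), (-12, 18)) = 9.0554
d((-18, 17), (-23, -27)) = 44.2832
d((-18, 17), (18, -2)) = 40.7063
d((-18, 17), (3, 13)) = 21.3776
d((-18, 17), (-27, -6)) = 24.6982
d((-18, 17), (4, -3)) = 29.7321
d((-18, 17), (-12, 18)) = 6.0828
d((-23, -27), (18, -2)) = 48.0208
d((-23, -27), (3, 13)) = 47.7074
d((-23, -27), (-27, -6)) = 21.3776
d((-23, -27), (4, -3)) = 36.1248
d((-23, -27), (-12, 18)) = 46.3249
d((18, -2), (3, 13)) = 21.2132
d((18, -2), (-27, -6)) = 45.1774
d((18, -2), (4, -3)) = 14.0357
d((18, -2), (-12, 18)) = 36.0555
d((3, 13), (-27, -6)) = 35.5106
d((3, 13), (4, -3)) = 16.0312
d((3, 13), (-12, 18)) = 15.8114
d((-27, -6), (4, -3)) = 31.1448
d((-27, -6), (-12, 18)) = 28.3019
d((4, -3), (-12, 18)) = 26.4008

Closest pair: (-13, 26) and (-13, 27) with distance 1.0

The closest pair is (-13, 26) and (-13, 27) with Euclidean distance 1.0. For 10 points, brute-force pairwise comparison is shown above. For large n, the divide-and-conquer algorithm (sort by x, recurse on halves, check the dividing strip) achieves O(n log n).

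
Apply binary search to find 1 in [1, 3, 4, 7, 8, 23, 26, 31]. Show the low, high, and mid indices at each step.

Binary search for 1 in [1, 3, 4, 7, 8, 23, 26, 31]:

lo=0, hi=7, mid=3, arr[mid]=7 -> 7 > 1, search left half
lo=0, hi=2, mid=1, arr[mid]=3 -> 3 > 1, search left half
lo=0, hi=0, mid=0, arr[mid]=1 -> Found target at index 0!

Binary search finds 1 at index 0 after 3 comparisons. The search repeatedly halves the search space by comparing with the middle element.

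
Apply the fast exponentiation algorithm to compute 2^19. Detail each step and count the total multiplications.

Computing 2^19 by squaring (build up from 2^1; each line after the first costs one multiplication):

2^1 = 2
2^2 = (2^1)^2 = 2^2 = 4
2^4 = (2^2)^2 = 4^2 = 16
2^8 = (2^4)^2 = 16^2 = 256
2^9 = 2 * 2^8 = 2 * 256 = 512
2^18 = (2^9)^2 = 512^2 = 262144
2^19 = 2 * 2^18 = 2 * 262144 = 524288

Result: 524288
Multiplications needed: 6 (6 lines after 2^1)

2^19 = 524288. Using exponentiation by squaring, this requires 6 multiplications. The key idea: if the exponent is even, square the half-power; if odd, multiply by the base once.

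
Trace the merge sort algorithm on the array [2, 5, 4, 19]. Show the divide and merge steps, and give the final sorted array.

Merge sort trace:

Split: [2, 5, 4, 19] -> [2, 5] and [4, 19]
  Split: [2, 5] -> [2] and [5]
  Merge: [2] + [5] -> [2, 5]
  Split: [4, 19] -> [4] and [19]
  Merge: [4] + [19] -> [4, 19]
Merge: [2, 5] + [4, 19] -> [2, 4, 5, 19]

Final sorted array: [2, 4, 5, 19]

The merge sort proceeds by recursively splitting the array and merging sorted halves.
After all merges, the sorted array is [2, 4, 5, 19].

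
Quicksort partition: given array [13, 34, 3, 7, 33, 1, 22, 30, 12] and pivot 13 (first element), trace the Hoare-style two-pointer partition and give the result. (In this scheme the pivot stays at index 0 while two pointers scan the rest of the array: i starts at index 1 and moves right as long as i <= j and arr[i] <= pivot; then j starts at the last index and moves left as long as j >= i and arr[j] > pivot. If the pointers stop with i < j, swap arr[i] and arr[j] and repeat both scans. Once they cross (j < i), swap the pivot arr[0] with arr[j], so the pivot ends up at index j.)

Hoare-style two-pointer partition with pivot = 13:

Initial array: [13, 34, 3, 7, 33, 1, 22, 30, 12]

Pointers start at i = 1, j = 8.
i stops at index 1 (arr[1]=34 > 13), j stops at index 8 (arr[8]=12 <= 13): swap arr[1] and arr[8], array becomes [13, 12, 3, 7, 33, 1, 22, 30, 34]
i stops at index 4 (arr[4]=33 > 13), j stops at index 5 (arr[5]=1 <= 13): swap arr[4] and arr[5], array becomes [13, 12, 3, 7, 1, 33, 22, 30, 34]
i ends at 5, j ends at 4: the pointers have crossed (j < i), so scanning stops.

Swap pivot arr[0] with arr[4] to place pivot at position 4: [1, 12, 3, 7, 13, 33, 22, 30, 34]
Pivot position: 4

After partitioning with pivot 13, the array becomes [1, 12, 3, 7, 13, 33, 22, 30, 34]. The pivot is placed at index 4. All elements to the left of the pivot are <= 13, and all elements to the right are > 13.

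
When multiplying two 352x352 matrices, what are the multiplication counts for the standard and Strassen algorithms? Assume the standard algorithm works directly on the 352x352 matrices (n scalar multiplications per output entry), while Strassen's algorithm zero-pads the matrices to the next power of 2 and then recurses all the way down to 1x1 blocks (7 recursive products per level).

Matrix multiplication for 352x352 matrices:

Strassen's algorithm requires power-of-2 dimensions. Pad 352x352 to 512x512 (next power of 2).

Standard algorithm: 352^3 = 43614208 multiplications
Strassen's algorithm: 7^(log2(512)) = 7^9 = 40353607 multiplications
Savings: 43614208 - 40353607 = 3260601 multiplications

Standard: 43614208 multiplications (352^3). Strassen: 40353607 multiplications (7^9, after padding to 512x512). Strassen reduces 8 recursive multiplications to 7 at each level.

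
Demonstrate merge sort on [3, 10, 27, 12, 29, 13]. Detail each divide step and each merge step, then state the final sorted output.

Merge sort trace:

Split: [3, 10, 27, 12, 29, 13] -> [3, 10, 27] and [12, 29, 13]
  Split: [3, 10, 27] -> [3] and [10, 27]
    Split: [10, 27] -> [10] and [27]
    Merge: [10] + [27] -> [10, 27]
  Merge: [3] + [10, 27] -> [3, 10, 27]
  Split: [12, 29, 13] -> [12] and [29, 13]
    Split: [29, 13] -> [29] and [13]
    Merge: [29] + [13] -> [13, 29]
  Merge: [12] + [13, 29] -> [12, 13, 29]
Merge: [3, 10, 27] + [12, 13, 29] -> [3, 10, 12, 13, 27, 29]

Final sorted array: [3, 10, 12, 13, 27, 29]

The merge sort proceeds by recursively splitting the array and merging sorted halves.
After all merges, the sorted array is [3, 10, 12, 13, 27, 29].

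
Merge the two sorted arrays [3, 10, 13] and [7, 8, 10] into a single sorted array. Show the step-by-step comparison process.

Merging process:

Compare 3 vs 7: take 3 from left. Merged: [3]
Compare 10 vs 7: take 7 from right. Merged: [3, 7]
Compare 10 vs 8: take 8 from right. Merged: [3, 7, 8]
Compare 10 vs 10: take 10 from left. Merged: [3, 7, 8, 10]
Compare 13 vs 10: take 10 from right. Merged: [3, 7, 8, 10, 10]
Append remaining from left: [13]. Merged: [3, 7, 8, 10, 10, 13]

Final merged array: [3, 7, 8, 10, 10, 13]
Total comparisons: 5

The merged array is [3, 7, 8, 10, 10, 13], requiring 5 comparisons. The merge step runs in O(n) time where n is the total number of elements.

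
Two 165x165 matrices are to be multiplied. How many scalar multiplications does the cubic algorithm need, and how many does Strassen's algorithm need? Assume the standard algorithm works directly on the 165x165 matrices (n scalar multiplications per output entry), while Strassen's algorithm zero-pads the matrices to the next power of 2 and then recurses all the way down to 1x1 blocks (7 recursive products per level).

Matrix multiplication for 165x165 matrices:

Strassen's algorithm requires power-of-2 dimensions. Pad 165x165 to 256x256 (next power of 2).

Standard algorithm: 165^3 = 4492125 multiplications
Strassen's algorithm: 7^(log2(256)) = 7^8 = 5764801 multiplications
Difference: 4492125 - 5764801 = -1272676 (Strassen uses MORE here due to padding overhead — for small or just-over-power-of-2 n, padding can outweigh the per-level savings)

Standard: 4492125 multiplications (165^3). Strassen: 5764801 multiplications (7^8, after padding to 256x256). Strassen reduces 8 recursive multiplications to 7 at each level.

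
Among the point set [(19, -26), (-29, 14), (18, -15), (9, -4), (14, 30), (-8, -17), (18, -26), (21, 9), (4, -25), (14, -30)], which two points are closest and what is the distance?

Computing all pairwise distances among 10 points:

d((19, -26), (-29, 14)) = 62.482
d((19, -26), (18, -15)) = 11.0454
d((19, -26), (9, -4)) = 24.1661
d((19, -26), (14, 30)) = 56.2228
d((19, -26), (-8, -17)) = 28.4605
d((19, -26), (18, -26)) = 1.0 <-- minimum
d((19, -26), (21, 9)) = 35.0571
d((19, -26), (4, -25)) = 15.0333
d((19, -26), (14, -30)) = 6.4031
d((-29, 14), (18, -15)) = 55.2268
d((-29, 14), (9, -4)) = 42.0476
d((-29, 14), (14, 30)) = 45.8803
d((-29, 14), (-8, -17)) = 37.4433
d((-29, 14), (18, -26)) = 61.7171
d((-29, 14), (21, 9)) = 50.2494
d((-29, 14), (4, -25)) = 51.0882
d((-29, 14), (14, -30)) = 61.5224
d((18, -15), (9, -4)) = 14.2127
d((18, -15), (14, 30)) = 45.1774
d((18, -15), (-8, -17)) = 26.0768
d((18, -15), (18, -26)) = 11.0
d((18, -15), (21, 9)) = 24.1868
d((18, -15), (4, -25)) = 17.2047
d((18, -15), (14, -30)) = 15.5242
d((9, -4), (14, 30)) = 34.3657
d((9, -4), (-8, -17)) = 21.4009
d((9, -4), (18, -26)) = 23.7697
d((9, -4), (21, 9)) = 17.6918
d((9, -4), (4, -25)) = 21.587
d((9, -4), (14, -30)) = 26.4764
d((14, 30), (-8, -17)) = 51.8941
d((14, 30), (18, -26)) = 56.1427
d((14, 30), (21, 9)) = 22.1359
d((14, 30), (4, -25)) = 55.9017
d((14, 30), (14, -30)) = 60.0
d((-8, -17), (18, -26)) = 27.5136
d((-8, -17), (21, 9)) = 38.9487
d((-8, -17), (4, -25)) = 14.4222
d((-8, -17), (14, -30)) = 25.5539
d((18, -26), (21, 9)) = 35.1283
d((18, -26), (4, -25)) = 14.0357
d((18, -26), (14, -30)) = 5.6569
d((21, 9), (4, -25)) = 38.0132
d((21, 9), (14, -30)) = 39.6232
d((4, -25), (14, -30)) = 11.1803

Closest pair: (19, -26) and (18, -26) with distance 1.0

The closest pair is (19, -26) and (18, -26) with Euclidean distance 1.0. For 10 points, brute-force pairwise comparison is shown above. For large n, the divide-and-conquer algorithm (sort by x, recurse on halves, check the dividing strip) achieves O(n log n).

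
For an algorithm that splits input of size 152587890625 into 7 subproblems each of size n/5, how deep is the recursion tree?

For divide and conquer with division factor 5:

Problem sizes at each level:
Level 0: 152587890625
Level 1: 30517578125
Level 2: 6103515625
Level 3: 1220703125
Level 4: 244140625
Level 5: 48828125
Level 6: 9765625
Level 7: 1953125
Level 8: 390625
Level 9: 78125
Level 10: 15625
Level 11: 3125
Level 12: 625
Level 13: 125
Level 14: 25
Level 15: 5
Level 16: 1

The root is level 0 and the size-1 base case is level 16 (the tree spans levels 0 through 16, i.e. 17 levels counting the root), so the depth is the number of divisions: log_5(152587890625) = 16

The recursion tree depth is log_5(152587890625) = 16. At each level, the problem size is divided by 5, so it takes 16 divisions to reduce to a base case of size 1. The algorithm makes 7 recursive calls at each level.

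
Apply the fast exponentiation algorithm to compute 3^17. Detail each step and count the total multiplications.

Computing 3^17 by squaring (build up from 3^1; each line after the first costs one multiplication):

3^1 = 3
3^2 = (3^1)^2 = 3^2 = 9
3^4 = (3^2)^2 = 9^2 = 81
3^8 = (3^4)^2 = 81^2 = 6561
3^16 = (3^8)^2 = 6561^2 = 43046721
3^17 = 3 * 3^16 = 3 * 43046721 = 129140163

Result: 129140163
Multiplications needed: 5 (5 lines after 3^1)

3^17 = 129140163. Using exponentiation by squaring, this requires 5 multiplications. The key idea: if the exponent is even, square the half-power; if odd, multiply by the base once.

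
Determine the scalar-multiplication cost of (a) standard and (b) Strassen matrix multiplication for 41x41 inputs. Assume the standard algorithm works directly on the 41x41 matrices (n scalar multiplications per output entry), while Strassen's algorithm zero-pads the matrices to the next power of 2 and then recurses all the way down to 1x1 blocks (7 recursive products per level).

Matrix multiplication for 41x41 matrices:

Strassen's algorithm requires power-of-2 dimensions. Pad 41x41 to 64x64 (next power of 2).

Standard algorithm: 41^3 = 68921 multiplications
Strassen's algorithm: 7^(log2(64)) = 7^6 = 117649 multiplications
Difference: 68921 - 117649 = -48728 (Strassen uses MORE here due to padding overhead — for small or just-over-power-of-2 n, padding can outweigh the per-level savings)

Standard: 68921 multiplications (41^3). Strassen: 117649 multiplications (7^6, after padding to 64x64). Strassen reduces 8 recursive multiplications to 7 at each level.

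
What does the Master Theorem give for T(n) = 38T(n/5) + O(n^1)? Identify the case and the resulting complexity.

Master Theorem for T(n) = 38T(n/5) + O(n^1):

a = 38, b = 5, c = 1
log_b(a) = log_5(38) = 2.2602

Case 1: c = 1 < log_5(38) = 2.2602
T(n) = O(n^(log_5 38))

For T(n) = 38T(n/5) + O(n^1): log_5(38) = 2.2602. This is Case 1 of the Master Theorem (c < log_b(a), work dominated by leaves), giving O(n^(log_5 38)).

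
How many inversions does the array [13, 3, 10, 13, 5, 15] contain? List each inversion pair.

Finding inversions in [13, 3, 10, 13, 5, 15]:

(0, 1): arr[0]=13 > arr[1]=3
(0, 2): arr[0]=13 > arr[2]=10
(0, 4): arr[0]=13 > arr[4]=5
(2, 4): arr[2]=10 > arr[4]=5
(3, 4): arr[3]=13 > arr[4]=5

Total inversions: 5

The array has 5 inversion(s): (0,1), (0,2), (0,4), (2,4), (3,4). Each pair (i,j) satisfies i < j and arr[i] > arr[j].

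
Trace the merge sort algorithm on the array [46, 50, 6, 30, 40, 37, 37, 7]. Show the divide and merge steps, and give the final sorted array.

Merge sort trace:

Split: [46, 50, 6, 30, 40, 37, 37, 7] -> [46, 50, 6, 30] and [40, 37, 37, 7]
  Split: [46, 50, 6, 30] -> [46, 50] and [6, 30]
    Split: [46, 50] -> [46] and [50]
    Merge: [46] + [50] -> [46, 50]
    Split: [6, 30] -> [6] and [30]
    Merge: [6] + [30] -> [6, 30]
  Merge: [46, 50] + [6, 30] -> [6, 30, 46, 50]
  Split: [40, 37, 37, 7] -> [40, 37] and [37, 7]
    Split: [40, 37] -> [40] and [37]
    Merge: [40] + [37] -> [37, 40]
    Split: [37, 7] -> [37] and [7]
    Merge: [37] + [7] -> [7, 37]
  Merge: [37, 40] + [7, 37] -> [7, 37, 37, 40]
Merge: [6, 30, 46, 50] + [7, 37, 37, 40] -> [6, 7, 30, 37, 37, 40, 46, 50]

Final sorted array: [6, 7, 30, 37, 37, 40, 46, 50]

The merge sort proceeds by recursively splitting the array and merging sorted halves.
After all merges, the sorted array is [6, 7, 30, 37, 37, 40, 46, 50].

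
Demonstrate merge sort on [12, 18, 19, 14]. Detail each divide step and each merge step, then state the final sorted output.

Merge sort trace:

Split: [12, 18, 19, 14] -> [12, 18] and [19, 14]
  Split: [12, 18] -> [12] and [18]
  Merge: [12] + [18] -> [12, 18]
  Split: [19, 14] -> [19] and [14]
  Merge: [19] + [14] -> [14, 19]
Merge: [12, 18] + [14, 19] -> [12, 14, 18, 19]

Final sorted array: [12, 14, 18, 19]

The merge sort proceeds by recursively splitting the array and merging sorted halves.
After all merges, the sorted array is [12, 14, 18, 19].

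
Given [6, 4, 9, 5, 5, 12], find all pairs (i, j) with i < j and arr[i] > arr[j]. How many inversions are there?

Finding inversions in [6, 4, 9, 5, 5, 12]:

(0, 1): arr[0]=6 > arr[1]=4
(0, 3): arr[0]=6 > arr[3]=5
(0, 4): arr[0]=6 > arr[4]=5
(2, 3): arr[2]=9 > arr[3]=5
(2, 4): arr[2]=9 > arr[4]=5

Total inversions: 5

The array has 5 inversion(s): (0,1), (0,3), (0,4), (2,3), (2,4). Each pair (i,j) satisfies i < j and arr[i] > arr[j].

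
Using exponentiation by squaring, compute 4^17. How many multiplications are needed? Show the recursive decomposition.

Computing 4^17 by squaring (build up from 4^1; each line after the first costs one multiplication):

4^1 = 4
4^2 = (4^1)^2 = 4^2 = 16
4^4 = (4^2)^2 = 16^2 = 256
4^8 = (4^4)^2 = 256^2 = 65536
4^16 = (4^8)^2 = 65536^2 = 4294967296
4^17 = 4 * 4^16 = 4 * 4294967296 = 17179869184

Result: 17179869184
Multiplications needed: 5 (5 lines after 4^1)

4^17 = 17179869184. Using exponentiation by squaring, this requires 5 multiplications. The key idea: if the exponent is even, square the half-power; if odd, multiply by the base once.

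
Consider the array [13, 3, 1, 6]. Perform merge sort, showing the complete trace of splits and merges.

Merge sort trace:

Split: [13, 3, 1, 6] -> [13, 3] and [1, 6]
  Split: [13, 3] -> [13] and [3]
  Merge: [13] + [3] -> [3, 13]
  Split: [1, 6] -> [1] and [6]
  Merge: [1] + [6] -> [1, 6]
Merge: [3, 13] + [1, 6] -> [1, 3, 6, 13]

Final sorted array: [1, 3, 6, 13]

The merge sort proceeds by recursively splitting the array and merging sorted halves.
After all merges, the sorted array is [1, 3, 6, 13].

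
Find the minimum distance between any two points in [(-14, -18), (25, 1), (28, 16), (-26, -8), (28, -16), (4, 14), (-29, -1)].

Computing all pairwise distances among 7 points:

d((-14, -18), (25, 1)) = 43.382
d((-14, -18), (28, 16)) = 54.037
d((-14, -18), (-26, -8)) = 15.6205
d((-14, -18), (28, -16)) = 42.0476
d((-14, -18), (4, 14)) = 36.7151
d((-14, -18), (-29, -1)) = 22.6716
d((25, 1), (28, 16)) = 15.2971
d((25, 1), (-26, -8)) = 51.788
d((25, 1), (28, -16)) = 17.2627
d((25, 1), (4, 14)) = 24.6982
d((25, 1), (-29, -1)) = 54.037
d((28, 16), (-26, -8)) = 59.0931
d((28, 16), (28, -16)) = 32.0
d((28, 16), (4, 14)) = 24.0832
d((28, 16), (-29, -1)) = 59.4811
d((-26, -8), (28, -16)) = 54.5894
d((-26, -8), (4, 14)) = 37.2022
d((-26, -8), (-29, -1)) = 7.6158 <-- minimum
d((28, -16), (4, 14)) = 38.4187
d((28, -16), (-29, -1)) = 58.9406
d((4, 14), (-29, -1)) = 36.2491

Closest pair: (-26, -8) and (-29, -1) with distance 7.6158

The closest pair is (-26, -8) and (-29, -1) with Euclidean distance 7.6158. For 7 points, brute-force pairwise comparison is shown above. For large n, the divide-and-conquer algorithm (sort by x, recurse on halves, check the dividing strip) achieves O(n log n).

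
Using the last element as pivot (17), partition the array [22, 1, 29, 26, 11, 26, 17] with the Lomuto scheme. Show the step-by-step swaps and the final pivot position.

Lomuto partition with pivot = 17:

Initial array: [22, 1, 29, 26, 11, 26, 17]

arr[0]=22 > 17: no swap
arr[1]=1 <= 17: swap with position 0, array becomes [1, 22, 29, 26, 11, 26, 17]
arr[2]=29 > 17: no swap
arr[3]=26 > 17: no swap
arr[4]=11 <= 17: swap with position 1, array becomes [1, 11, 29, 26, 22, 26, 17]
arr[5]=26 > 17: no swap

Place pivot at position 2: [1, 11, 17, 26, 22, 26, 29]
Pivot position: 2

After partitioning with pivot 17, the array becomes [1, 11, 17, 26, 22, 26, 29]. The pivot is placed at index 2. All elements to the left of the pivot are <= 17, and all elements to the right are > 17.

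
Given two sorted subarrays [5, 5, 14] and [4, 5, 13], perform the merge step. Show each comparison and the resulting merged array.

Merging process:

Compare 5 vs 4: take 4 from right. Merged: [4]
Compare 5 vs 5: take 5 from left. Merged: [4, 5]
Compare 5 vs 5: take 5 from left. Merged: [4, 5, 5]
Compare 14 vs 5: take 5 from right. Merged: [4, 5, 5, 5]
Compare 14 vs 13: take 13 from right. Merged: [4, 5, 5, 5, 13]
Append remaining from left: [14]. Merged: [4, 5, 5, 5, 13, 14]

Final merged array: [4, 5, 5, 5, 13, 14]
Total comparisons: 5

The merged array is [4, 5, 5, 5, 13, 14], requiring 5 comparisons. The merge step runs in O(n) time where n is the total number of elements.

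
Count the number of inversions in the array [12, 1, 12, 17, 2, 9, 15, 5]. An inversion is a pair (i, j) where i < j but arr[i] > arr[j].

Finding inversions in [12, 1, 12, 17, 2, 9, 15, 5]:

(0, 1): arr[0]=12 > arr[1]=1
(0, 4): arr[0]=12 > arr[4]=2
(0, 5): arr[0]=12 > arr[5]=9
(0, 7): arr[0]=12 > arr[7]=5
(2, 4): arr[2]=12 > arr[4]=2
(2, 5): arr[2]=12 > arr[5]=9
(2, 7): arr[2]=12 > arr[7]=5
(3, 4): arr[3]=17 > arr[4]=2
(3, 5): arr[3]=17 > arr[5]=9
(3, 6): arr[3]=17 > arr[6]=15
(3, 7): arr[3]=17 > arr[7]=5
(5, 7): arr[5]=9 > arr[7]=5
(6, 7): arr[6]=15 > arr[7]=5

Total inversions: 13

The array has 13 inversion(s): (0,1), (0,4), (0,5), (0,7), (2,4), (2,5), (2,7), (3,4), (3,5), (3,6), (3,7), (5,7), (6,7). Each pair (i,j) satisfies i < j and arr[i] > arr[j].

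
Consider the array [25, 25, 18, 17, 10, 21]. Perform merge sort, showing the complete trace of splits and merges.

Merge sort trace:

Split: [25, 25, 18, 17, 10, 21] -> [25, 25, 18] and [17, 10, 21]
  Split: [25, 25, 18] -> [25] and [25, 18]
    Split: [25, 18] -> [25] and [18]
    Merge: [25] + [18] -> [18, 25]
  Merge: [25] + [18, 25] -> [18, 25, 25]
  Split: [17, 10, 21] -> [17] and [10, 21]
    Split: [10, 21] -> [10] and [21]
    Merge: [10] + [21] -> [10, 21]
  Merge: [17] + [10, 21] -> [10, 17, 21]
Merge: [18, 25, 25] + [10, 17, 21] -> [10, 17, 18, 21, 25, 25]

Final sorted array: [10, 17, 18, 21, 25, 25]

The merge sort proceeds by recursively splitting the array and merging sorted halves.
After all merges, the sorted array is [10, 17, 18, 21, 25, 25].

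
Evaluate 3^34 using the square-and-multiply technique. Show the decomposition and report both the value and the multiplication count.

Computing 3^34 by squaring (build up from 3^1; each line after the first costs one multiplication):

3^1 = 3
3^2 = (3^1)^2 = 3^2 = 9
3^4 = (3^2)^2 = 9^2 = 81
3^8 = (3^4)^2 = 81^2 = 6561
3^16 = (3^8)^2 = 6561^2 = 43046721
3^17 = 3 * 3^16 = 3 * 43046721 = 129140163
3^34 = (3^17)^2 = 129140163^2 = 16677181699666569

Result: 16677181699666569
Multiplications needed: 6 (6 lines after 3^1)

3^34 = 16677181699666569. Using exponentiation by squaring, this requires 6 multiplications. The key idea: if the exponent is even, square the half-power; if odd, multiply by the base once.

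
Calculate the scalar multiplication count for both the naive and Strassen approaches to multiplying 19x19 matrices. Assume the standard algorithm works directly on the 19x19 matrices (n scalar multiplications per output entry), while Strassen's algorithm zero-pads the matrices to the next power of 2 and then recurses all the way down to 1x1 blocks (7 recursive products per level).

Matrix multiplication for 19x19 matrices:

Strassen's algorithm requires power-of-2 dimensions. Pad 19x19 to 32x32 (next power of 2).

Standard algorithm: 19^3 = 6859 multiplications
Strassen's algorithm: 7^(log2(32)) = 7^5 = 16807 multiplications
Difference: 6859 - 16807 = -9948 (Strassen uses MORE here due to padding overhead — for small or just-over-power-of-2 n, padding can outweigh the per-level savings)

Standard: 6859 multiplications (19^3). Strassen: 16807 multiplications (7^5, after padding to 32x32). Strassen reduces 8 recursive multiplications to 7 at each level.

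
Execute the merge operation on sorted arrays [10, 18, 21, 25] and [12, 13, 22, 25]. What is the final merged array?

Merging process:

Compare 10 vs 12: take 10 from left. Merged: [10]
Compare 18 vs 12: take 12 from right. Merged: [10, 12]
Compare 18 vs 13: take 13 from right. Merged: [10, 12, 13]
Compare 18 vs 22: take 18 from left. Merged: [10, 12, 13, 18]
Compare 21 vs 22: take 21 from left. Merged: [10, 12, 13, 18, 21]
Compare 25 vs 22: take 22 from right. Merged: [10, 12, 13, 18, 21, 22]
Compare 25 vs 25: take 25 from left. Merged: [10, 12, 13, 18, 21, 22, 25]
Append remaining from right: [25]. Merged: [10, 12, 13, 18, 21, 22, 25, 25]

Final merged array: [10, 12, 13, 18, 21, 22, 25, 25]
Total comparisons: 7

The merged array is [10, 12, 13, 18, 21, 22, 25, 25], requiring 7 comparisons. The merge step runs in O(n) time where n is the total number of elements.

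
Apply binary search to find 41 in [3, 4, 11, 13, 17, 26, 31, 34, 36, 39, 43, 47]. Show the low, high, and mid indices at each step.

Binary search for 41 in [3, 4, 11, 13, 17, 26, 31, 34, 36, 39, 43, 47]:

lo=0, hi=11, mid=5, arr[mid]=26 -> 26 < 41, search right half
lo=6, hi=11, mid=8, arr[mid]=36 -> 36 < 41, search right half
lo=9, hi=11, mid=10, arr[mid]=43 -> 43 > 41, search left half
lo=9, hi=9, mid=9, arr[mid]=39 -> 39 < 41, search right half
lo=10 > hi=9, target 41 not found

Binary search determines that 41 is not in the array after 4 comparisons. The search space was exhausted without finding the target.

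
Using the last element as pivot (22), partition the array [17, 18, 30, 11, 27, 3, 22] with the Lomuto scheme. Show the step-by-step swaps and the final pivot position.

Lomuto partition with pivot = 22:

Initial array: [17, 18, 30, 11, 27, 3, 22]

arr[0]=17 <= 22: swap with position 0, array becomes [17, 18, 30, 11, 27, 3, 22]
arr[1]=18 <= 22: swap with position 1, array becomes [17, 18, 30, 11, 27, 3, 22]
arr[2]=30 > 22: no swap
arr[3]=11 <= 22: swap with position 2, array becomes [17, 18, 11, 30, 27, 3, 22]
arr[4]=27 > 22: no swap
arr[5]=3 <= 22: swap with position 3, array becomes [17, 18, 11, 3, 27, 30, 22]

Place pivot at position 4: [17, 18, 11, 3, 22, 30, 27]
Pivot position: 4

After partitioning with pivot 22, the array becomes [17, 18, 11, 3, 22, 30, 27]. The pivot is placed at index 4. All elements to the left of the pivot are <= 22, and all elements to the right are > 22.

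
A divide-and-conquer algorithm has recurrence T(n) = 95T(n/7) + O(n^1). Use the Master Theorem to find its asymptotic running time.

Master Theorem for T(n) = 95T(n/7) + O(n^1):

a = 95, b = 7, c = 1
log_b(a) = log_7(95) = 2.3402

Case 1: c = 1 < log_7(95) = 2.3402
T(n) = O(n^(log_7 95))

For T(n) = 95T(n/7) + O(n^1): log_7(95) = 2.3402. This is Case 1 of the Master Theorem (c < log_b(a), work dominated by leaves), giving O(n^(log_7 95)).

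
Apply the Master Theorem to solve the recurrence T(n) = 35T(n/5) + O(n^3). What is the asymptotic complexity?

Master Theorem for T(n) = 35T(n/5) + O(n^3):

a = 35, b = 5, c = 3
log_b(a) = log_5(35) = 2.2091

Case 3: c = 3 > log_5(35) = 2.2091
T(n) = O(n^3) = O(n^3)

For T(n) = 35T(n/5) + O(n^3): log_5(35) = 2.2091. This is Case 3 of the Master Theorem (c > log_b(a), work dominated by root), giving O(n^3).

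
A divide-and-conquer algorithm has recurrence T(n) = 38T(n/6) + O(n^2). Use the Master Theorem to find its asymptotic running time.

Master Theorem for T(n) = 38T(n/6) + O(n^2):

a = 38, b = 6, c = 2
log_b(a) = log_6(38) = 2.0302

Case 1: c = 2 < log_6(38) = 2.0302
T(n) = O(n^(log_6 38))

For T(n) = 38T(n/6) + O(n^2): log_6(38) = 2.0302. This is Case 1 of the Master Theorem (c < log_b(a), work dominated by leaves), giving O(n^(log_6 38)).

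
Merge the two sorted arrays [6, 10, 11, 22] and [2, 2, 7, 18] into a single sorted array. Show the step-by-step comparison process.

Merging process:

Compare 6 vs 2: take 2 from right. Merged: [2]
Compare 6 vs 2: take 2 from right. Merged: [2, 2]
Compare 6 vs 7: take 6 from left. Merged: [2, 2, 6]
Compare 10 vs 7: take 7 from right. Merged: [2, 2, 6, 7]
Compare 10 vs 18: take 10 from left. Merged: [2, 2, 6, 7, 10]
Compare 11 vs 18: take 11 from left. Merged: [2, 2, 6, 7, 10, 11]
Compare 22 vs 18: take 18 from right. Merged: [2, 2, 6, 7, 10, 11, 18]
Append remaining from left: [22]. Merged: [2, 2, 6, 7, 10, 11, 18, 22]

Final merged array: [2, 2, 6, 7, 10, 11, 18, 22]
Total comparisons: 7

The merged array is [2, 2, 6, 7, 10, 11, 18, 22], requiring 7 comparisons. The merge step runs in O(n) time where n is the total number of elements.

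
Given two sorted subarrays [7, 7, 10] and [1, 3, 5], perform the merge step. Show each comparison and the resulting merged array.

Merging process:

Compare 7 vs 1: take 1 from right. Merged: [1]
Compare 7 vs 3: take 3 from right. Merged: [1, 3]
Compare 7 vs 5: take 5 from right. Merged: [1, 3, 5]
Append remaining from left: [7, 7, 10]. Merged: [1, 3, 5, 7, 7, 10]

Final merged array: [1, 3, 5, 7, 7, 10]
Total comparisons: 3

The merged array is [1, 3, 5, 7, 7, 10], requiring 3 comparisons. The merge step runs in O(n) time where n is the total number of elements.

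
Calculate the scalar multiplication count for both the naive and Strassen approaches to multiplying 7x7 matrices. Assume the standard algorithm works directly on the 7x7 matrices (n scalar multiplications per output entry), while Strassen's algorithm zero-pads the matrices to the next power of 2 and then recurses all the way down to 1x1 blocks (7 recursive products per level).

Matrix multiplication for 7x7 matrices:

Strassen's algorithm requires power-of-2 dimensions. Pad 7x7 to 8x8 (next power of 2).

Standard algorithm: 7^3 = 343 multiplications
Strassen's algorithm: 7^(log2(8)) = 7^3 = 343 multiplications
Savings: 343 - 343 = 0 multiplications

Standard: 343 multiplications (7^3). Strassen: 343 multiplications (7^3, after padding to 8x8). Strassen reduces 8 recursive multiplications to 7 at each level.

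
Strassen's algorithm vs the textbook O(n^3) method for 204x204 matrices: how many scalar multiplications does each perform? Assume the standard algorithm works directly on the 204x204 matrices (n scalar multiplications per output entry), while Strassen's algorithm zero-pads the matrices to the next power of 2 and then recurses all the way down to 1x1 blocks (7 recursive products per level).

Matrix multiplication for 204x204 matrices:

Strassen's algorithm requires power-of-2 dimensions. Pad 204x204 to 256x256 (next power of 2).

Standard algorithm: 204^3 = 8489664 multiplications
Strassen's algorithm: 7^(log2(256)) = 7^8 = 5764801 multiplications
Savings: 8489664 - 5764801 = 2724863 multiplications

Standard: 8489664 multiplications (204^3). Strassen: 5764801 multiplications (7^8, after padding to 256x256). Strassen reduces 8 recursive multiplications to 7 at each level.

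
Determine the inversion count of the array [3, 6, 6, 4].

Finding inversions in [3, 6, 6, 4]:

(1, 3): arr[1]=6 > arr[3]=4
(2, 3): arr[2]=6 > arr[3]=4

Total inversions: 2

The array has 2 inversion(s): (1,3), (2,3). Each pair (i,j) satisfies i < j and arr[i] > arr[j].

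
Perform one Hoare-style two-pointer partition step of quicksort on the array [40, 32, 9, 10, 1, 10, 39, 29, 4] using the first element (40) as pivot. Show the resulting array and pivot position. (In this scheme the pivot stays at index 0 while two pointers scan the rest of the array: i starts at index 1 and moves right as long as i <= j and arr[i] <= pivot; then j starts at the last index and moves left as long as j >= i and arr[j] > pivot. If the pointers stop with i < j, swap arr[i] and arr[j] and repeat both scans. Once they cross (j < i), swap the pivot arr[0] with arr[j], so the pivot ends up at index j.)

Hoare-style two-pointer partition with pivot = 40:

Initial array: [40, 32, 9, 10, 1, 10, 39, 29, 4]

Pointers start at i = 1, j = 8.
i ends at 9, j ends at 8: the pointers have crossed (j < i), so scanning stops.

Swap pivot arr[0] with arr[8] to place pivot at position 8: [4, 32, 9, 10, 1, 10, 39, 29, 40]
Pivot position: 8

After partitioning with pivot 40, the array becomes [4, 32, 9, 10, 1, 10, 39, 29, 40]. The pivot is placed at index 8. All elements to the left of the pivot are <= 40, and all elements to the right are > 40.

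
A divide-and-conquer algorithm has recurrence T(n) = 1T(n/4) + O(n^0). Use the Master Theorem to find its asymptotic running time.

Master Theorem for T(n) = 1T(n/4) + O(n^0):

a = 1, b = 4, c = 0
log_b(a) = log_4(1) = 0.0000

Case 2: c = 0 = log_4(1) = 0.0000
T(n) = O(n^0 log n) = O(log n)

For T(n) = 1T(n/4) + O(n^0): log_4(1) = 0.0000. This is Case 2 of the Master Theorem (c = log_b(a), equal work at all levels), giving O(log n).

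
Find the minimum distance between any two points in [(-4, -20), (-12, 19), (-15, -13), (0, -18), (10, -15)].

Computing all pairwise distances among 5 points:

d((-4, -20), (-12, 19)) = 39.8121
d((-4, -20), (-15, -13)) = 13.0384
d((-4, -20), (0, -18)) = 4.4721 <-- minimum
d((-4, -20), (10, -15)) = 14.8661
d((-12, 19), (-15, -13)) = 32.1403
d((-12, 19), (0, -18)) = 38.8973
d((-12, 19), (10, -15)) = 40.4969
d((-15, -13), (0, -18)) = 15.8114
d((-15, -13), (10, -15)) = 25.0799
d((0, -18), (10, -15)) = 10.4403

Closest pair: (-4, -20) and (0, -18) with distance 4.4721

The closest pair is (-4, -20) and (0, -18) with Euclidean distance 4.4721. For 5 points, brute-force pairwise comparison is shown above. For large n, the divide-and-conquer algorithm (sort by x, recurse on halves, check the dividing strip) achieves O(n log n).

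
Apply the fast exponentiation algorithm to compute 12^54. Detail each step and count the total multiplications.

Computing 12^54 by squaring (build up from 12^1; each line after the first costs one multiplication):

12^1 = 12
12^2 = (12^1)^2 = 12^2 = 144
12^3 = 12 * 12^2 = 12 * 144 = 1728
12^6 = (12^3)^2 = 1728^2 = 2985984
12^12 = (12^6)^2 = 2985984^2 = 8916100448256
12^13 = 12 * 12^12 = 12 * 8916100448256 = 106993205379072
12^26 = (12^13)^2 = 106993205379072^2 = 11447545997288281555215581184
12^27 = 12 * 12^26 = 12 * 11447545997288281555215581184 = 137370551967459378662586974208
12^54 = (12^27)^2 = 137370551967459378662586974208^2 = 18870668547844457769972080826950345531368943638112857227264

Result: 18870668547844457769972080826950345531368943638112857227264
Multiplications needed: 8 (8 lines after 12^1)

12^54 = 18870668547844457769972080826950345531368943638112857227264. Using exponentiation by squaring, this requires 8 multiplications. The key idea: if the exponent is even, square the half-power; if odd, multiply by the base once.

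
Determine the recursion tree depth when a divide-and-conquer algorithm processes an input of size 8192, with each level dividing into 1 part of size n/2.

For divide and conquer with division factor 2:

Problem sizes at each level:
Level 0: 8192
Level 1: 4096
Level 2: 2048
Level 3: 1024
Level 4: 512
Level 5: 256
Level 6: 128
Level 7: 64
Level 8: 32
Level 9: 16
Level 10: 8
Level 11: 4
Level 12: 2
Level 13: 1

The root is level 0 and the size-1 base case is level 13 (the tree spans levels 0 through 13, i.e. 14 levels counting the root), so the depth is the number of divisions: log_2(8192) = 13

The recursion tree depth is log_2(8192) = 13. At each level, the problem size is divided by 2, so it takes 13 divisions to reduce to a base case of size 1. The algorithm makes 1 recursive call at each level.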